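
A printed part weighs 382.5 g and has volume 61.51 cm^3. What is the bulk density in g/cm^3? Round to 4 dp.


rho = 382.5 / 61.51 = 6.2185 g/cm^3


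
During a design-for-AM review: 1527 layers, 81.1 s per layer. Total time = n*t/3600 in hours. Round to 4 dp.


t = 1527 * 81.1 / 3600 = 34.3999 hrs


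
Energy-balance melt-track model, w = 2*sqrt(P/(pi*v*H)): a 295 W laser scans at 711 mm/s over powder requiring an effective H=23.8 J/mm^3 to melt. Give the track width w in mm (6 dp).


w = 2*sqrt(295/(pi*711*23.8)) = 0.148985 mm


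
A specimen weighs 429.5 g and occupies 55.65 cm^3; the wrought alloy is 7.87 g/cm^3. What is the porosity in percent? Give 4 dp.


rho_part = 429.5 / 55.65 = 7.7178796 g/cm^3
Porosity = (1 - 7.7178796/7.87)*100 = 1.9329 %


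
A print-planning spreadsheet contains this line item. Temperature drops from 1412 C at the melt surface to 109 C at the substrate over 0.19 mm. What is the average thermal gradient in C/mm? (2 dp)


G = (1412-109)/0.19 = 6857.89 C/mm


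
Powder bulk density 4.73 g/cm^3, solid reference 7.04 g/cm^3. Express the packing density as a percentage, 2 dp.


Packing = (4.73/7.04)*100 = 67.19 %


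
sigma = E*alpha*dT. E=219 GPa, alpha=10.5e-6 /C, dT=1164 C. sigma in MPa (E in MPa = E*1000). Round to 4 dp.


sigma = 219*1000 * 10.5e-6 * 1164 = 2676.618 MPa


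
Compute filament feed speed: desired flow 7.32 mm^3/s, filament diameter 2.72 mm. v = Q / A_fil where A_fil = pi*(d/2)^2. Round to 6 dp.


A = pi*(2.72/2)^2 = 5.81069
v = 7.32 / 5.81069 = 1.259747 mm/s


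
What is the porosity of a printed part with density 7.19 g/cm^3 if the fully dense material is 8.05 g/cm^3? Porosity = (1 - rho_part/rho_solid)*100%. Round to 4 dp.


Porosity = (1-7.19/8.05)*100 = 10.6832 %


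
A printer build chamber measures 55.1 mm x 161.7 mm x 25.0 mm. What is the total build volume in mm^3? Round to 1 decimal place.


V = 55.1 * 161.7 * 25.0 = 222741.8 mm^3


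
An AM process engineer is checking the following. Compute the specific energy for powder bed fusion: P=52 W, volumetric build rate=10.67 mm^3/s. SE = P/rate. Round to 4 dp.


SE = 52 / 10.67 = 4.8735 J/mm^3


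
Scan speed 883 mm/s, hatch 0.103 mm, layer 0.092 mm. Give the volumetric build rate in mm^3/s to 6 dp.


Rate = 883 * 0.103 * 0.092 = 8.367308 mm^3/s


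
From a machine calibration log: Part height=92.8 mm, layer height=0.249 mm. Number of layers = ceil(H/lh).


Layers = ceil(92.8/0.249) = 373


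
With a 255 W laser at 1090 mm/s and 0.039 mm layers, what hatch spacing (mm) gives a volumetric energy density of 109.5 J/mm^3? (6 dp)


h = 255 / (109.5*1090*0.039) = 0.054782 mm


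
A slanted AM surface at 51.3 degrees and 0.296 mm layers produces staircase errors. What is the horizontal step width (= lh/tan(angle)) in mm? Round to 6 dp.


step = 0.296 / tan(51.3) = 0.237141 mm


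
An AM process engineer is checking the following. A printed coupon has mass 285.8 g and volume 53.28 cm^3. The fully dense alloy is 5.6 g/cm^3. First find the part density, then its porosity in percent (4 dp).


rho_part = 285.8 / 53.28 = 5.36411411 g/cm^3
Porosity = (1 - 5.36411411/5.6)*100 = 4.2122 %


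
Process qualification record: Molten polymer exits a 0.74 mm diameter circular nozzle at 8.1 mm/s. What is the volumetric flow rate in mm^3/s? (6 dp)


A = pi*(0.74/2)^2 = 0.43008403 mm^2
Q = 0.43008403 * 8.1 = 3.483681 mm^3/s


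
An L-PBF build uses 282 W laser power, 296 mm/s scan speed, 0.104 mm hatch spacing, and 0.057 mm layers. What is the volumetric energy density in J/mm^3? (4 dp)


E = 282 / (296*0.104*0.057) = 160.7123 J/mm^3


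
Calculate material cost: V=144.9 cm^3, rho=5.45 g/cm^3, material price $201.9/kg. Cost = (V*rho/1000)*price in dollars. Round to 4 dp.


Mass = 144.9*5.45/1000 = 0.789705 kg
Cost = 0.789705 * 201.9 = 159.4414 $


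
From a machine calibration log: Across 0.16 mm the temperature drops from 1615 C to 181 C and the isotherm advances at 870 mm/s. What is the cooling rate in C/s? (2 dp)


G = (1615-181)/0.16 = 8962.5 C/mm
CR = 8962.5 * 870 = 7797375.0 C/s


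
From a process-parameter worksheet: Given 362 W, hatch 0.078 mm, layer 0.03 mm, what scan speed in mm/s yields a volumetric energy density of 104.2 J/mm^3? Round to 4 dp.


v = 362 / (104.2*0.078*0.03) = 1484.6531 mm/s


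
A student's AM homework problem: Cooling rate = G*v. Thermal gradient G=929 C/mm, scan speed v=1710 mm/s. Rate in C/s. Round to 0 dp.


CR = 929 * 1710 = 1588590 C/s


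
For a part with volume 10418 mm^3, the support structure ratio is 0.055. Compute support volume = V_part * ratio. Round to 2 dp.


V_support = 10418 * 0.055 = 572.99 mm^3


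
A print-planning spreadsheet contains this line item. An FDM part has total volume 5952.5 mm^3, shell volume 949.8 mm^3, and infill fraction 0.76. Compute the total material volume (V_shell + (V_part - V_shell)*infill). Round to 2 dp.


V_infill = (5952.5 - 949.8) * 0.76 = 3802.05
V_total = 949.8 + 3802.05 = 4751.85 mm^3


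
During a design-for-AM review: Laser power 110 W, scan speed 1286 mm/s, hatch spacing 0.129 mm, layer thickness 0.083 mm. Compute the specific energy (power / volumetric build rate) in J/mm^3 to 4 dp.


Build rate = 1286 * 0.129 * 0.083 = 13.769202 mm^3/s
SE = 110 / 13.769202 = 7.9888 J/mm^3


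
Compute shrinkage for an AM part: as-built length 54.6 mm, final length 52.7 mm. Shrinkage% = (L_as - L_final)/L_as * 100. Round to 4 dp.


Shrinkage = ((54.6-52.7)/54.6)*100 = 3.4799 %


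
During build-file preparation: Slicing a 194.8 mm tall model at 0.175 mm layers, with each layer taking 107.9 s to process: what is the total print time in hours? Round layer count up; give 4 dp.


Layers = ceil(194.8/0.175) = 1114
t = 1114 * 107.9 / 3600 = 33.3891 hrs


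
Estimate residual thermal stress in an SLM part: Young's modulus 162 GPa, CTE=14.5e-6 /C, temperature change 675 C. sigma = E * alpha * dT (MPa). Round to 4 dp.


sigma = 162*1000 * 14.5e-6 * 675 = 1585.575 MPa


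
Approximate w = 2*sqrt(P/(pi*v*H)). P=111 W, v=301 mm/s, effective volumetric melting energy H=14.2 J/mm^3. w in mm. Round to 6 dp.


w = 2*sqrt(111/(pi*301*14.2)) = 0.18184 mm


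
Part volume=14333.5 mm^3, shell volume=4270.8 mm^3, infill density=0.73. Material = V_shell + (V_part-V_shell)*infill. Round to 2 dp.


V_infill = (14333.5 - 4270.8) * 0.73 = 7345.77
V_total = 4270.8 + 7345.77 = 11616.57 mm^3


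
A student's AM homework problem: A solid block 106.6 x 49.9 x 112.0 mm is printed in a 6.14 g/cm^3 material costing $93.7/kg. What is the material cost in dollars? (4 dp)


V = 106.6 * 49.9 * 112.0 = 595766.08 mm^3 = 595.76608 cm^3
Mass = 595.76608 * 6.14 / 1000 = 3.65800373 kg
Cost = 3.65800373 * 93.7 = 342.7549 $


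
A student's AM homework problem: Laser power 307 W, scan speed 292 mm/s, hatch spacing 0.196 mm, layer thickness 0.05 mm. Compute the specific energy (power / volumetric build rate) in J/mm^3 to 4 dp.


Build rate = 292 * 0.196 * 0.05 = 2.8616 mm^3/s
SE = 307 / 2.8616 = 107.2826 J/mm^3


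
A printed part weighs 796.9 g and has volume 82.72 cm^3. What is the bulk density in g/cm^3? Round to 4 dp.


rho = 796.9 / 82.72 = 9.6337 g/cm^3


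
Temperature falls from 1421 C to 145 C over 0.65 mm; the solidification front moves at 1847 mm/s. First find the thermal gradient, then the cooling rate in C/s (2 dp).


G = (1421-145)/0.65 = 1963.07692308 C/mm
CR = 1963.07692308 * 1847 = 3625803.08 C/s


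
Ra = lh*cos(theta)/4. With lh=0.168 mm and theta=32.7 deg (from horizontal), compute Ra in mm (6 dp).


Ra = 0.168 * cos(32.7) / 4 = 0.035343 mm


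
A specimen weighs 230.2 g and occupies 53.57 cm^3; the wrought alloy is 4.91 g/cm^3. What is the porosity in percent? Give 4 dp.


rho_part = 230.2 / 53.57 = 4.29718126 g/cm^3
Porosity = (1 - 4.29718126/4.91)*100 = 12.481 %


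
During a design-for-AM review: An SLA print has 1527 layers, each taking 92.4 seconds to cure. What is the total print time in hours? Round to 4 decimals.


t = 1527 * 92.4 / 3600 = 39.193 hrs


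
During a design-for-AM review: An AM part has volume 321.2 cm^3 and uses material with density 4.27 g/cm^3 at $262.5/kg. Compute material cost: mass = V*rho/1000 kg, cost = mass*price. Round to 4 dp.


Mass = 321.2*4.27/1000 = 1.371524 kg
Cost = 1.371524 * 262.5 = 360.0251 $


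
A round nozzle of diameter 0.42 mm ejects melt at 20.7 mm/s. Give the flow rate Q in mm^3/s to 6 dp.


A = pi*(0.42/2)^2 = 0.13854424 mm^2
Q = 0.13854424 * 20.7 = 2.867866 mm^3/s


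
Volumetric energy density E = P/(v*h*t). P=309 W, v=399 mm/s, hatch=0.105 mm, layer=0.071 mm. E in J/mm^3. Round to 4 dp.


E = 309 / (399*0.105*0.071) = 103.8814 J/mm^3


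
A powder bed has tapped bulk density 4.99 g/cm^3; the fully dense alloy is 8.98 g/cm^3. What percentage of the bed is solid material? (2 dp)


Packing = (4.99/8.98)*100 = 55.57 %


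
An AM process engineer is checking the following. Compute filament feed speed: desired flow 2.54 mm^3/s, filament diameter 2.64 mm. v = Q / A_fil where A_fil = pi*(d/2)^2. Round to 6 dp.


A = pi*(2.64/2)^2 = 5.473911
v = 2.54 / 5.473911 = 0.464019 mm/s


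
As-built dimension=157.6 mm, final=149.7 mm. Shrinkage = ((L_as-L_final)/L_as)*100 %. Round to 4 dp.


Shrinkage = ((157.6-149.7)/157.6)*100 = 5.0127 %


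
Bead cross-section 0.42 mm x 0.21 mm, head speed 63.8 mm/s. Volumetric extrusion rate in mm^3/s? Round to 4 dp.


Rate = 0.42 * 0.21 * 63.8 = 5.6272 mm^3/s


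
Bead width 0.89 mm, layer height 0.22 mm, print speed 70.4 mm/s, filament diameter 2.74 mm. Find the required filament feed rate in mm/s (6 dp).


Q = 0.89 * 0.22 * 70.4 = 13.78432 mm^3/s
A_fil = pi*(2.74/2)^2 = 5.89645525 mm^2
v_feed = 13.78432 / 5.89645525 = 2.33773 mm/s


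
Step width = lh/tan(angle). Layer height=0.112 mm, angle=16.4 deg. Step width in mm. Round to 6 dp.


step = 0.112 / tan(16.4) = 0.380543 mm


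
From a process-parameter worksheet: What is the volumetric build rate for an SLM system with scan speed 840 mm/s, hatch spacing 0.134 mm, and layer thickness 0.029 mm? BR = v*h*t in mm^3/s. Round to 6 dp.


Rate = 840 * 0.134 * 0.029 = 3.26424 mm^3/s


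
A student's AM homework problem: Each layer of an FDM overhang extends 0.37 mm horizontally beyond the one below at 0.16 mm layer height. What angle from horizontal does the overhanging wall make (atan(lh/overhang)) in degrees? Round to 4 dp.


angle = atan(0.16/0.37) = 23.3852 degrees


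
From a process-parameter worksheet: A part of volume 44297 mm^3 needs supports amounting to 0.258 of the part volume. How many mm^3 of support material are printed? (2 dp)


V_support = 44297 * 0.258 = 11428.63 mm^3


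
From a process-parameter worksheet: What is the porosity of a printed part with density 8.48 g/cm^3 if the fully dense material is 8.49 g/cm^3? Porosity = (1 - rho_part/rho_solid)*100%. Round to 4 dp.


Porosity = (1-8.48/8.49)*100 = 0.1178 %


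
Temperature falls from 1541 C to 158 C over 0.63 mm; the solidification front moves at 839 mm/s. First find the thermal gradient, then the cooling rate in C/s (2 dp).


G = (1541-158)/0.63 = 2195.23809524 C/mm
CR = 2195.23809524 * 839 = 1841804.76 C/s


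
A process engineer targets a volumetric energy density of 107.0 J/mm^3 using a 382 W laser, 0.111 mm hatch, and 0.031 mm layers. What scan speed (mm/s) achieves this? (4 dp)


v = 382 / (107.0*0.111*0.031) = 1037.5163 mm/s


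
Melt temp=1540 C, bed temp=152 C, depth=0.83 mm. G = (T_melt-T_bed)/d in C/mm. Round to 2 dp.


G = (1540-152)/0.83 = 1672.29 C/mm


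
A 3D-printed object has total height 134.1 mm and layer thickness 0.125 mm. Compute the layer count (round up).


Layers = ceil(134.1/0.125) = 1073


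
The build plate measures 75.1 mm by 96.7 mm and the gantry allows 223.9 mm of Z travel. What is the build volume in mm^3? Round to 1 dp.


V = 75.1 * 96.7 * 223.9 = 1625999.9 mm^3


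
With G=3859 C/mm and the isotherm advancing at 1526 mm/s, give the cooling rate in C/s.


CR = 3859 * 1526 = 5888834 C/s


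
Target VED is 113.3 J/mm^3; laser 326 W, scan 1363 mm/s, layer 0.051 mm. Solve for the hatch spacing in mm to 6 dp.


h = 326 / (113.3*1363*0.051) = 0.041393 mm


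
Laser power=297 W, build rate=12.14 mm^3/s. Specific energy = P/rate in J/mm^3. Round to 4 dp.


SE = 297 / 12.14 = 24.4646 J/mm^3


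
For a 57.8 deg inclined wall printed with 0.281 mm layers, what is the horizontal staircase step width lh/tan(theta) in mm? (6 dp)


step = 0.281 / tan(57.8) = 0.176955 mm


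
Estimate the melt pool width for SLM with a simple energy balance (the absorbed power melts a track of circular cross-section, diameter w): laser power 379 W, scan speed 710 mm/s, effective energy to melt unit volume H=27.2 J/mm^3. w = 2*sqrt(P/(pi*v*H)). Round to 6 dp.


w = 2*sqrt(379/(pi*710*27.2)) = 0.158074 mm


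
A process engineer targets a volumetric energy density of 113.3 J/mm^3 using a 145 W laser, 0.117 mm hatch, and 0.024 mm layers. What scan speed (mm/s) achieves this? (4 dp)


v = 145 / (113.3*0.117*0.024) = 455.765 mm/s


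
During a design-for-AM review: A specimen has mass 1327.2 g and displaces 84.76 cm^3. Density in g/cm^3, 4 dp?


rho = 1327.2 / 84.76 = 15.6583 g/cm^3


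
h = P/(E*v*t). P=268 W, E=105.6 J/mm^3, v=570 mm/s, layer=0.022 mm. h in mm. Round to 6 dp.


h = 268 / (105.6*570*0.022) = 0.202383 mm


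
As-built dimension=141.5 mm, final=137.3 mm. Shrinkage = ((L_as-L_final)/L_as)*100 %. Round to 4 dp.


Shrinkage = ((141.5-137.3)/141.5)*100 = 2.9682 %


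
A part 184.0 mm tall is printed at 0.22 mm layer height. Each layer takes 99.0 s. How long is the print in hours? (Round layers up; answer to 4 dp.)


Layers = ceil(184.0/0.22) = 837
t = 837 * 99.0 / 3600 = 23.0175 hrs


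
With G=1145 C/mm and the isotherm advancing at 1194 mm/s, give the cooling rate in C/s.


CR = 1145 * 1194 = 1367130 C/s


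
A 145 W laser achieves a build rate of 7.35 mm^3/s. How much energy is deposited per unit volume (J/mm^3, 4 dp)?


SE = 145 / 7.35 = 19.7279 J/mm^3


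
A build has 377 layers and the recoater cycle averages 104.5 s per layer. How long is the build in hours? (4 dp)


t = 377 * 104.5 / 3600 = 10.9435 hrs


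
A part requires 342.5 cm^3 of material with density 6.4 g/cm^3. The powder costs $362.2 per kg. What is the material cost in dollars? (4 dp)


Mass = 342.5*6.4/1000 = 2.192 kg
Cost = 2.192 * 362.2 = 793.9424 $


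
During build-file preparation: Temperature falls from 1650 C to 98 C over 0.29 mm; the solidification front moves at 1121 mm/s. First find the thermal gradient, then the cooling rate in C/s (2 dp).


G = (1650-98)/0.29 = 5351.72413793 C/mm
CR = 5351.72413793 * 1121 = 5999282.76 C/s


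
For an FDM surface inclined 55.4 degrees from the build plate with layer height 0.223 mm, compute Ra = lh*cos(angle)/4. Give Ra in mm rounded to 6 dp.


Ra = 0.223 * cos(55.4) / 4 = 0.031657 mm


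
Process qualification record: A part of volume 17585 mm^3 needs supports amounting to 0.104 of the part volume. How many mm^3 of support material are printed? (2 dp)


V_support = 17585 * 0.104 = 1828.84 mm^3


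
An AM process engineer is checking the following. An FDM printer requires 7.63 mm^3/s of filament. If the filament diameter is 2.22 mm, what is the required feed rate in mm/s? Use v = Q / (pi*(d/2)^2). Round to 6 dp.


A = pi*(2.22/2)^2 = 3.870756
v = 7.63 / 3.870756 = 1.971191 mm/s


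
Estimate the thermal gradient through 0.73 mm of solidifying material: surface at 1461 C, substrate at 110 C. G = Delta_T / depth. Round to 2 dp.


G = (1461-110)/0.73 = 1850.68 C/mm


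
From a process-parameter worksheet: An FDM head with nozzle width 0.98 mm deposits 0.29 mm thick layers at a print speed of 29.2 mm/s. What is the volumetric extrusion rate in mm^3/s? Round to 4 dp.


Rate = 0.98 * 0.29 * 29.2 = 8.2986 mm^3/s


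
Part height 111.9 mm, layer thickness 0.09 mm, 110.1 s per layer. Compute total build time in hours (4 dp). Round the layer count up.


Layers = ceil(111.9/0.09) = 1244
t = 1244 * 110.1 / 3600 = 38.0457 hrs


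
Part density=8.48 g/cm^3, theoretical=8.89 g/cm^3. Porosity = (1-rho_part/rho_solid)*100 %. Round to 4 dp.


Porosity = (1-8.48/8.89)*100 = 4.6119 %


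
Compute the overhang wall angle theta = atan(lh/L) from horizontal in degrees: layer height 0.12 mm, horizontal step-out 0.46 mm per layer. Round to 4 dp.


angle = atan(0.12/0.46) = 14.6209 degrees


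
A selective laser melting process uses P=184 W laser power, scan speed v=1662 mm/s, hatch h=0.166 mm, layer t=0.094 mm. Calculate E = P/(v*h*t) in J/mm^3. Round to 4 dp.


E = 184 / (1662*0.166*0.094) = 7.095 J/mm^3


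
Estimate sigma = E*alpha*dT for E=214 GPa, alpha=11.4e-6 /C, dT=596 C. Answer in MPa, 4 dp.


sigma = 214*1000 * 11.4e-6 * 596 = 1454.0016 MPa


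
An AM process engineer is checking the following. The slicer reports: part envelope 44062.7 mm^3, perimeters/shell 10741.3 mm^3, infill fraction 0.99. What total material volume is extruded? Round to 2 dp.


V_infill = (44062.7 - 10741.3) * 0.99 = 32988.19
V_total = 10741.3 + 32988.19 = 43729.49 mm^3


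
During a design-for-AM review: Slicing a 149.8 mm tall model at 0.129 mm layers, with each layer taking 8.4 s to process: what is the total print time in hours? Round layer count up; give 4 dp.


Layers = ceil(149.8/0.129) = 1162
t = 1162 * 8.4 / 3600 = 2.7113 hrs


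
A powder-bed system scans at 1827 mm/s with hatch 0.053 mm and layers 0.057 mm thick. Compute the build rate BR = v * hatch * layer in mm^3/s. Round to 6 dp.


Rate = 1827 * 0.053 * 0.057 = 5.519367 mm^3/s


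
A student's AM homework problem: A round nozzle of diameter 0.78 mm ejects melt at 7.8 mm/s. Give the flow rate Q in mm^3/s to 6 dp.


A = pi*(0.78/2)^2 = 0.47783624 mm^2
Q = 0.47783624 * 7.8 = 3.727123 mm^3/s


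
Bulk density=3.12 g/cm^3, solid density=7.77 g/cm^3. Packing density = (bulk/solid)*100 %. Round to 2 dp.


Packing = (3.12/7.77)*100 = 40.15 %


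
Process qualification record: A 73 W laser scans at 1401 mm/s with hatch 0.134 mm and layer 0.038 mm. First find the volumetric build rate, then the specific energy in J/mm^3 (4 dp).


Build rate = 1401 * 0.134 * 0.038 = 7.133892 mm^3/s
SE = 73 / 7.133892 = 10.2328 J/mm^3


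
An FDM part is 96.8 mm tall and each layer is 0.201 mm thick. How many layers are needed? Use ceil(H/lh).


Layers = ceil(96.8/0.201) = 482


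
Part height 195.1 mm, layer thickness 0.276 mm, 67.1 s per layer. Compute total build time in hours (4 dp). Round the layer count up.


Layers = ceil(195.1/0.276) = 707
t = 707 * 67.1 / 3600 = 13.1777 hrs


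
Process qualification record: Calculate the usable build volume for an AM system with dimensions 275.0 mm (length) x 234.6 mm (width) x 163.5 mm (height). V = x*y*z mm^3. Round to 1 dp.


V = 275.0 * 234.6 * 163.5 = 10548202.5 mm^3


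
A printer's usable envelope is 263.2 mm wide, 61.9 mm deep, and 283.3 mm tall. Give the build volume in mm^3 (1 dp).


V = 263.2 * 61.9 * 283.3 = 4615546.3 mm^3


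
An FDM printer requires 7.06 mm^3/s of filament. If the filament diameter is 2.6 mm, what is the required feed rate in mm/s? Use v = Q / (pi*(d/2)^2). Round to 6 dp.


A = pi*(2.6/2)^2 = 5.309292
v = 7.06 / 5.309292 = 1.329744 mm/s


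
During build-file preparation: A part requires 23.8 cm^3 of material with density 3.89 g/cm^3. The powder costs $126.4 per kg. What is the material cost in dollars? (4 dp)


Mass = 23.8*3.89/1000 = 0.092582 kg
Cost = 0.092582 * 126.4 = 11.7024 $


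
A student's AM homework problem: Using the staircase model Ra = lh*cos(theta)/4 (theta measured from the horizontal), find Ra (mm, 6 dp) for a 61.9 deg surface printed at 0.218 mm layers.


Ra = 0.218 * cos(61.9) / 4 = 0.02567 mm


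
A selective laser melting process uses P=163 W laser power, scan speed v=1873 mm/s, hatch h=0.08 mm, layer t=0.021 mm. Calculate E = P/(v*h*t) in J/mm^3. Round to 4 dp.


E = 163 / (1873*0.08*0.021) = 51.8013 J/mm^3


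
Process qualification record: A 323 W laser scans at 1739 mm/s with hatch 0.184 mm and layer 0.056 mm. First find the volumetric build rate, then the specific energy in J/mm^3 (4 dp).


Build rate = 1739 * 0.184 * 0.056 = 17.918656 mm^3/s
SE = 323 / 17.918656 = 18.0259 J/mm^3


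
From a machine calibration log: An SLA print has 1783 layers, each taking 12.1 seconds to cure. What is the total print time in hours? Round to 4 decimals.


t = 1783 * 12.1 / 3600 = 5.9929 hrs


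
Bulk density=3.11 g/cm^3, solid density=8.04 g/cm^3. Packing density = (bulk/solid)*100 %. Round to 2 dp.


Packing = (3.11/8.04)*100 = 38.68 %


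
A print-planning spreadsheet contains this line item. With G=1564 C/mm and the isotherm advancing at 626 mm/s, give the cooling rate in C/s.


CR = 1564 * 626 = 979064 C/s


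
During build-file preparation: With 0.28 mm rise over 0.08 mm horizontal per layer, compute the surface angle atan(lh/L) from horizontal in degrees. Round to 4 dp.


angle = atan(0.28/0.08) = 74.0546 degrees


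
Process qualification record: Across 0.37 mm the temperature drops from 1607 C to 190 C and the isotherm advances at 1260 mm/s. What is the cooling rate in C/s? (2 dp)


G = (1607-190)/0.37 = 3829.72972973 C/mm
CR = 3829.72972973 * 1260 = 4825459.46 C/s


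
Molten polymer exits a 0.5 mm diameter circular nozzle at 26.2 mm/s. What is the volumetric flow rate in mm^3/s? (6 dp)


A = pi*(0.5/2)^2 = 0.19634954 mm^2
Q = 0.19634954 * 26.2 = 5.144358 mm^3/s


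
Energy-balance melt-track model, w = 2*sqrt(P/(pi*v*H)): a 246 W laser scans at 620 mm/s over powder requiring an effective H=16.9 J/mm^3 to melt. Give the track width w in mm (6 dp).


w = 2*sqrt(246/(pi*620*16.9)) = 0.172895 mm


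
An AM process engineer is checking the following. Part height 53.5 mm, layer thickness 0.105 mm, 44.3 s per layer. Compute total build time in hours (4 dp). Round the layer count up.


Layers = ceil(53.5/0.105) = 510
t = 510 * 44.3 / 3600 = 6.2758 hrs


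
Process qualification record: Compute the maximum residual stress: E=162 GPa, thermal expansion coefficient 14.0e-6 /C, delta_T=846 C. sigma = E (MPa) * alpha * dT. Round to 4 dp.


sigma = 162*1000 * 14.0e-6 * 846 = 1918.728 MPa


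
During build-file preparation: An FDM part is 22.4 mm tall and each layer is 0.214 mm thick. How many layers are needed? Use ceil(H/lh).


Layers = ceil(22.4/0.214) = 105


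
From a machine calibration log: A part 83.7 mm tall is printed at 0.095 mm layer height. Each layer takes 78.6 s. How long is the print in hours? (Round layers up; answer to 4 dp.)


Layers = ceil(83.7/0.095) = 882
t = 882 * 78.6 / 3600 = 19.257 hrs


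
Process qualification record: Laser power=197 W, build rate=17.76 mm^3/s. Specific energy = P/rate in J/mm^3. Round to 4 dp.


SE = 197 / 17.76 = 11.0923 J/mm^3


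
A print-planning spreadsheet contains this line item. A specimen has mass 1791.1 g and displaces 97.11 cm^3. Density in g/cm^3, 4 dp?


rho = 1791.1 / 97.11 = 18.444 g/cm^3


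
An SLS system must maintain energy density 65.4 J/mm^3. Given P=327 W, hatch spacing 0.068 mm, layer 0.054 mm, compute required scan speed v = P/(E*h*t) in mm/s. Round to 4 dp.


v = 327 / (65.4*0.068*0.054) = 1361.6558 mm/s


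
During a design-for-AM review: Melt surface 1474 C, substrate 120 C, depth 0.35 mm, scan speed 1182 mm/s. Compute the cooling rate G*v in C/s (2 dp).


G = (1474-120)/0.35 = 3868.57142857 C/mm
CR = 3868.57142857 * 1182 = 4572651.43 C/s


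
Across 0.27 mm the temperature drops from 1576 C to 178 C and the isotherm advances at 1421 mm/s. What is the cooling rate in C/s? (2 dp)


G = (1576-178)/0.27 = 5177.77777778 C/mm
CR = 5177.77777778 * 1421 = 7357622.22 C/s


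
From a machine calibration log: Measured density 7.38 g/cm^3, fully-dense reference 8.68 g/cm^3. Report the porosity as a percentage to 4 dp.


Porosity = (1-7.38/8.68)*100 = 14.977 %


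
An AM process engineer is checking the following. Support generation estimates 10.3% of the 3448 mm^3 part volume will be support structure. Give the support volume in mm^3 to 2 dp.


V_support = 3448 * 0.103 = 355.14 mm^3


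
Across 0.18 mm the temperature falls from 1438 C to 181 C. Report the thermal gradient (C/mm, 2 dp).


G = (1438-181)/0.18 = 6983.33 C/mm


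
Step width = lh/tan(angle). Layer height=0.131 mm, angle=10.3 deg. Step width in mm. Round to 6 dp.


step = 0.131 / tan(10.3) = 0.720846 mm


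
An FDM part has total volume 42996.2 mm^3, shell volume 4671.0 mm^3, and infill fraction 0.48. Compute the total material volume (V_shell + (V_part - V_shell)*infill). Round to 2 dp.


V_infill = (42996.2 - 4671.0) * 0.48 = 18396.1
V_total = 4671.0 + 18396.1 = 23067.1 mm^3


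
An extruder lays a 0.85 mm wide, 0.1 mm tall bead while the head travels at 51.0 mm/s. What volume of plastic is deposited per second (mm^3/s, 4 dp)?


Rate = 0.85 * 0.1 * 51.0 = 4.335 mm^3/s


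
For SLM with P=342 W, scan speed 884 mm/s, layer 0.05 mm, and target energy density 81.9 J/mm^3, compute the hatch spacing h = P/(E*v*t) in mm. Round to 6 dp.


h = 342 / (81.9*884*0.05) = 0.094476 mm


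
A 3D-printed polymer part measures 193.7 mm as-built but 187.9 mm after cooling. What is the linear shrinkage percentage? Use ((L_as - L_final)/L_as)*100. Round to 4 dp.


Shrinkage = ((193.7-187.9)/193.7)*100 = 2.9943 %


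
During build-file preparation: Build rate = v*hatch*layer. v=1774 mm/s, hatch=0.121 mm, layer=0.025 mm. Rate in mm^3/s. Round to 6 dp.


Rate = 1774 * 0.121 * 0.025 = 5.36635 mm^3/s


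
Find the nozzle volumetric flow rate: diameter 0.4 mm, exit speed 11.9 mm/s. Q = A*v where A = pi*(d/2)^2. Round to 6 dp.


A = pi*(0.4/2)^2 = 0.12566371 mm^2
Q = 0.12566371 * 11.9 = 1.495398 mm^3/s


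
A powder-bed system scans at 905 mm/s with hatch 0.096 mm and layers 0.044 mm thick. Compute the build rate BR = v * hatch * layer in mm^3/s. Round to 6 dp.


Rate = 905 * 0.096 * 0.044 = 3.82272 mm^3/s


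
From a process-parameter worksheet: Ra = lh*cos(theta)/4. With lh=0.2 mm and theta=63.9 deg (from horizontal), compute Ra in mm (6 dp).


Ra = 0.2 * cos(63.9) / 4 = 0.021997 mm


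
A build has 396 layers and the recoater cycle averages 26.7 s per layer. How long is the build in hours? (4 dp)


t = 396 * 26.7 / 3600 = 2.937 hrs


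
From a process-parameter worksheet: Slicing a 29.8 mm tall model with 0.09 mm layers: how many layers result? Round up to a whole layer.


Layers = ceil(29.8/0.09) = 332


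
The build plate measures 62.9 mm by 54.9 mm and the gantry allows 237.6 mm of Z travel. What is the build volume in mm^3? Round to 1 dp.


V = 62.9 * 54.9 * 237.6 = 820482.7 mm^3


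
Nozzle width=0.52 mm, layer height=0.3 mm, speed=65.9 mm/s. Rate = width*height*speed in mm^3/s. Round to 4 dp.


Rate = 0.52 * 0.3 * 65.9 = 10.2804 mm^3/s


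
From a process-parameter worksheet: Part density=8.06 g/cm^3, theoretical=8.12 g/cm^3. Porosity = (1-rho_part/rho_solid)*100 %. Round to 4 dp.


Porosity = (1-8.06/8.12)*100 = 0.7389 %


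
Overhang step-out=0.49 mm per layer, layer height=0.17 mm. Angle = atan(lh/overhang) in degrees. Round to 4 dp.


angle = atan(0.17/0.49) = 19.1336 degrees


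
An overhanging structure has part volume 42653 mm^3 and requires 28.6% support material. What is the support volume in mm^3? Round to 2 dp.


V_support = 42653 * 0.286 = 12198.76 mm^3


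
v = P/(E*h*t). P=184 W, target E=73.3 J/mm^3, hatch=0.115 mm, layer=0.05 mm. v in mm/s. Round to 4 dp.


v = 184 / (73.3*0.115*0.05) = 436.5621 mm/s


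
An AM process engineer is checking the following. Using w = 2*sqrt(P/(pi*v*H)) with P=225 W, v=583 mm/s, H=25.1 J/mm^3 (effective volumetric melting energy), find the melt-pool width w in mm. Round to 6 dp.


w = 2*sqrt(225/(pi*583*25.1)) = 0.139919 mm


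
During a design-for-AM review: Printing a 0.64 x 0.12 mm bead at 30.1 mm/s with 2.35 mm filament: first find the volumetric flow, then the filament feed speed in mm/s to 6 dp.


Q = 0.64 * 0.12 * 30.1 = 2.31168 mm^3/s
A_fil = pi*(2.35/2)^2 = 4.33736136 mm^2
v_feed = 2.31168 / 4.33736136 = 0.532969 mm/s


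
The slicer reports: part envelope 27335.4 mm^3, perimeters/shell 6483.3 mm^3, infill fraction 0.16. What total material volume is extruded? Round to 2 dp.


V_infill = (27335.4 - 6483.3) * 0.16 = 3336.34
V_total = 6483.3 + 3336.34 = 9819.64 mm^3


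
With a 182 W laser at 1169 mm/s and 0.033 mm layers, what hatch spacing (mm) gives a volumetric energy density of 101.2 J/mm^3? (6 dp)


h = 182 / (101.2*1169*0.033) = 0.046619 mm


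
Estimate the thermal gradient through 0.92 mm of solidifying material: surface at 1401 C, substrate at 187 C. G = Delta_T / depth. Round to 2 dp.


G = (1401-187)/0.92 = 1319.57 C/mm


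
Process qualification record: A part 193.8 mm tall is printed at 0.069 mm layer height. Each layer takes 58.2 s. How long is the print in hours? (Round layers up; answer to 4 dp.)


Layers = ceil(193.8/0.069) = 2809
t = 2809 * 58.2 / 3600 = 45.4122 hrs


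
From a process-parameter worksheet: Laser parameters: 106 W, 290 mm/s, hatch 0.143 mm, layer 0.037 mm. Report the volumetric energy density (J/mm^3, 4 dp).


E = 106 / (290*0.143*0.037) = 69.0828 J/mm^3


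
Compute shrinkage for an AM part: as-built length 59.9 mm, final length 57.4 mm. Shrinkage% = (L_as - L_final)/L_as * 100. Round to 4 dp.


Shrinkage = ((59.9-57.4)/59.9)*100 = 4.1736 %


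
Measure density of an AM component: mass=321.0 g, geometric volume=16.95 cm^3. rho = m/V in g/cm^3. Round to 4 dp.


rho = 321.0 / 16.95 = 18.9381 g/cm^3


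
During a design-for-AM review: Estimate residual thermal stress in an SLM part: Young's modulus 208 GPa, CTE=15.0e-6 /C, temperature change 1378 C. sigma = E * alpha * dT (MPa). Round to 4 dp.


sigma = 208*1000 * 15.0e-6 * 1378 = 4299.36 MPa


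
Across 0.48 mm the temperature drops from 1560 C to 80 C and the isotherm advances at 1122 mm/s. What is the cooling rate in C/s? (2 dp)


G = (1560-80)/0.48 = 3083.33333333 C/mm
CR = 3083.33333333 * 1122 = 3459500.0 C/s


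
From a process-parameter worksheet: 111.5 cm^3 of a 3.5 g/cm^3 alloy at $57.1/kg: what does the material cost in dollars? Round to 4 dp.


Mass = 111.5*3.5/1000 = 0.39025 kg
Cost = 0.39025 * 57.1 = 22.2833 $


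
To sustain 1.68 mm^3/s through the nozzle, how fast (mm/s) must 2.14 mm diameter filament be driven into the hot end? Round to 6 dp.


A = pi*(2.14/2)^2 = 3.596809
v = 1.68 / 3.596809 = 0.467081 mm/s


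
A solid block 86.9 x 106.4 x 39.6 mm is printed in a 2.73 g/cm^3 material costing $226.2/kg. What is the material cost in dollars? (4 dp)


V = 86.9 * 106.4 * 39.6 = 366147.936 mm^3 = 366.147936 cm^3
Mass = 366.147936 * 2.73 / 1000 = 0.99958387 kg
Cost = 0.99958387 * 226.2 = 226.1059 $


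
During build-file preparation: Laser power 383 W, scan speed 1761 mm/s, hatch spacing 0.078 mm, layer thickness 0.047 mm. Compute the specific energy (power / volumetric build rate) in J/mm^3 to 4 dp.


Build rate = 1761 * 0.078 * 0.047 = 6.455826 mm^3/s
SE = 383 / 6.455826 = 59.3263 J/mm^3


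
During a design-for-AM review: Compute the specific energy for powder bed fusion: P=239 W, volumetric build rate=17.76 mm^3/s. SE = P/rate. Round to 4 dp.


SE = 239 / 17.76 = 13.4572 J/mm^3


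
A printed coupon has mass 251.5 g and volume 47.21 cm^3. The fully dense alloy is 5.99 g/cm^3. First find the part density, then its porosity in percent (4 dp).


rho_part = 251.5 / 47.21 = 5.32726117 g/cm^3
Porosity = (1 - 5.32726117/5.99)*100 = 11.0641 %


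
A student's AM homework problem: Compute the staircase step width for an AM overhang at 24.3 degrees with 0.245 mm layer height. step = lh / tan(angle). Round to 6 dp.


step = 0.245 / tan(24.3) = 0.542615 mm


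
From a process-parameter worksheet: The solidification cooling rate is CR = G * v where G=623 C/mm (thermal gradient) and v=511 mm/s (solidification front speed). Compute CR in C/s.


CR = 623 * 511 = 318353 C/s


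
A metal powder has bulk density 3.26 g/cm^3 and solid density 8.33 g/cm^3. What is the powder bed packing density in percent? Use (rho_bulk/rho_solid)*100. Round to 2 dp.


Packing = (3.26/8.33)*100 = 39.14 %


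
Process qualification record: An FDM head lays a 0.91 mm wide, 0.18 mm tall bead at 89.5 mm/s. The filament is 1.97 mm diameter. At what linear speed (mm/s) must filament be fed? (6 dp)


Q = 0.91 * 0.18 * 89.5 = 14.6601 mm^3/s
A_fil = pi*(1.97/2)^2 = 3.04805173 mm^2
v_feed = 14.6601 / 3.04805173 = 4.809662 mm/s


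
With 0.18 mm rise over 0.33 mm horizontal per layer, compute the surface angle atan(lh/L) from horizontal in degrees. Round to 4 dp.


angle = atan(0.18/0.33) = 28.6105 degrees


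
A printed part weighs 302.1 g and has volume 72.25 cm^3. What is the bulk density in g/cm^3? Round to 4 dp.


rho = 302.1 / 72.25 = 4.1813 g/cm^3


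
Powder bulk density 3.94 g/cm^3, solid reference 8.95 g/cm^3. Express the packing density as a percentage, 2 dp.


Packing = (3.94/8.95)*100 = 44.02 %


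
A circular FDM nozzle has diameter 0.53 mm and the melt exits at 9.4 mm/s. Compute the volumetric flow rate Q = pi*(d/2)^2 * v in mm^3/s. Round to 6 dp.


A = pi*(0.53/2)^2 = 0.22061834 mm^2
Q = 0.22061834 * 9.4 = 2.073812 mm^3/s


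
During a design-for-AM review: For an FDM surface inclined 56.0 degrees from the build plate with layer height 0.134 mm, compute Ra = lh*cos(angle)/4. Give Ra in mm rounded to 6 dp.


Ra = 0.134 * cos(56.0) / 4 = 0.018733 mm


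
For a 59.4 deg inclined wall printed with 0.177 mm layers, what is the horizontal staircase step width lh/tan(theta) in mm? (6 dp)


step = 0.177 / tan(59.4) = 0.104678 mm


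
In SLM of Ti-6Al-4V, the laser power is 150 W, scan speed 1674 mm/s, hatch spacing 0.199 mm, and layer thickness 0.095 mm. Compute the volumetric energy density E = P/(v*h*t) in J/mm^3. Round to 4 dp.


E = 150 / (1674*0.199*0.095) = 4.7398 J/mm^3


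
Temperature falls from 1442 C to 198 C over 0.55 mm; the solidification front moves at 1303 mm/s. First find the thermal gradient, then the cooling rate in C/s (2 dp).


G = (1442-198)/0.55 = 2261.81818182 C/mm
CR = 2261.81818182 * 1303 = 2947149.09 C/s


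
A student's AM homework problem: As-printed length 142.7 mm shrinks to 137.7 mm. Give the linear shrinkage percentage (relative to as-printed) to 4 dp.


Shrinkage = ((142.7-137.7)/142.7)*100 = 3.5039 %


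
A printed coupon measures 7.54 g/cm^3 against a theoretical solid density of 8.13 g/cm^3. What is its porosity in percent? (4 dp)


Porosity = (1-7.54/8.13)*100 = 7.2571 %


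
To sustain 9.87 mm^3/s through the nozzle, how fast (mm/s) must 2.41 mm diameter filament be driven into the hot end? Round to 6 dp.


A = pi*(2.41/2)^2 = 4.561671
v = 9.87 / 4.561671 = 2.163681 mm/s


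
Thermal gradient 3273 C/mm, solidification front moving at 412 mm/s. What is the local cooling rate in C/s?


CR = 3273 * 412 = 1348476 C/s


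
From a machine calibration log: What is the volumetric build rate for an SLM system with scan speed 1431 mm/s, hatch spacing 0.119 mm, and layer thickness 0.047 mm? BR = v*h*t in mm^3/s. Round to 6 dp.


Rate = 1431 * 0.119 * 0.047 = 8.003583 mm^3/s


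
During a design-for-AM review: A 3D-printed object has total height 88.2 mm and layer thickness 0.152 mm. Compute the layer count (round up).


Layers = ceil(88.2/0.152) = 581


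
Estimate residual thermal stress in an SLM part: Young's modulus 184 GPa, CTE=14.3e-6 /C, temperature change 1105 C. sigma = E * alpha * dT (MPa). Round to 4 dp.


sigma = 184*1000 * 14.3e-6 * 1105 = 2907.476 MPa


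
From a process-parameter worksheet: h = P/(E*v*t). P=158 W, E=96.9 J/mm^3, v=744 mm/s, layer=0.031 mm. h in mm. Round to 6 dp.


h = 158 / (96.9*744*0.031) = 0.070697 mm


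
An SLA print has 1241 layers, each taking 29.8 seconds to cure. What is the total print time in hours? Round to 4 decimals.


t = 1241 * 29.8 / 3600 = 10.2727 hrs


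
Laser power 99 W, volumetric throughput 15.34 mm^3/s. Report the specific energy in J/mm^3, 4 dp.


SE = 99 / 15.34 = 6.4537 J/mm^3


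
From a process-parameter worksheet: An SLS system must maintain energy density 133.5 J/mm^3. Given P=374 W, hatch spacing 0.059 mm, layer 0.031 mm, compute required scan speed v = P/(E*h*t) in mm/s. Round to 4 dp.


v = 374 / (133.5*0.059*0.031) = 1531.7103 mm/s


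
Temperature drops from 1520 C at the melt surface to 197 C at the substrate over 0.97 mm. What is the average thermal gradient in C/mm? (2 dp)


G = (1520-197)/0.97 = 1363.92 C/mm


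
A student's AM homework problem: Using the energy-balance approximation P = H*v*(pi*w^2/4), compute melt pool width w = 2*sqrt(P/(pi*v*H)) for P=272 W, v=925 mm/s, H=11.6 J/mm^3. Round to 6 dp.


w = 2*sqrt(272/(pi*925*11.6)) = 0.179655 mm


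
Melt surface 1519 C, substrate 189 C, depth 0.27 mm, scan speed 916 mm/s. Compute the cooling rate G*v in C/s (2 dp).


G = (1519-189)/0.27 = 4925.92592593 C/mm
CR = 4925.92592593 * 916 = 4512148.15 C/s


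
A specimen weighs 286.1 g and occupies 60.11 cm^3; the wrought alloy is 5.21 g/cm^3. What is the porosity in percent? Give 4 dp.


rho_part = 286.1 / 60.11 = 4.75960739 g/cm^3
Porosity = (1 - 4.75960739/5.21)*100 = 8.6448 %


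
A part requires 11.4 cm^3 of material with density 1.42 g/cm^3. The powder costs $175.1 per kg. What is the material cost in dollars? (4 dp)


Mass = 11.4*1.42/1000 = 0.016188 kg
Cost = 0.016188 * 175.1 = 2.8345 $


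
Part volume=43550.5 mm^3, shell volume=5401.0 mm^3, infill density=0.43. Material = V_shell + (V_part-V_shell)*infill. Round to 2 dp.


V_infill = (43550.5 - 5401.0) * 0.43 = 16404.29
V_total = 5401.0 + 16404.29 = 21805.29 mm^3


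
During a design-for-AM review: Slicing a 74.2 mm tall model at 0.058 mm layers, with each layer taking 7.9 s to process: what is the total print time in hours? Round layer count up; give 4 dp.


Layers = ceil(74.2/0.058) = 1280
t = 1280 * 7.9 / 3600 = 2.8089 hrs


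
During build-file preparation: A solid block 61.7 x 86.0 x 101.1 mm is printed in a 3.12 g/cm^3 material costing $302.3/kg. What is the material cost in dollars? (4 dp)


V = 61.7 * 86.0 * 101.1 = 536456.82 mm^3 = 536.45682 cm^3
Mass = 536.45682 * 3.12 / 1000 = 1.67374528 kg
Cost = 1.67374528 * 302.3 = 505.9732 $


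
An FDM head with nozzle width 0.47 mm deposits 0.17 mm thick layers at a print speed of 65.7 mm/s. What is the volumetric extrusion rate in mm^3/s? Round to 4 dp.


Rate = 0.47 * 0.17 * 65.7 = 5.2494 mm^3/s


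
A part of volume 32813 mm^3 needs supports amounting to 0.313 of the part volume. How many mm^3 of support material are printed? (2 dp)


V_support = 32813 * 0.313 = 10270.47 mm^3


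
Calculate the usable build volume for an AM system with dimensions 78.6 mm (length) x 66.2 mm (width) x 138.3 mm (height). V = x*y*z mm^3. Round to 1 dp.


V = 78.6 * 66.2 * 138.3 = 719619.2 mm^3


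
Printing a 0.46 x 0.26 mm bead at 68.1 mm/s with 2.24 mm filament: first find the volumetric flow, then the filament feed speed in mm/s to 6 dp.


Q = 0.46 * 0.26 * 68.1 = 8.14476 mm^3/s
A_fil = pi*(2.24/2)^2 = 3.94081382 mm^2
v_feed = 8.14476 / 3.94081382 = 2.066771 mm/s
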